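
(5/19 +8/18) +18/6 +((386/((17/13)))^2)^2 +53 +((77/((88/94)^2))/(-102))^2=13433960547789545955011/1769608203264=7591488626.13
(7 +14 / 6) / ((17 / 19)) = 532 / 51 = 10.43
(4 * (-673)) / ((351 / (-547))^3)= 440592433516 / 43243551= 10188.63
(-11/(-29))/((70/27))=297/2030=0.15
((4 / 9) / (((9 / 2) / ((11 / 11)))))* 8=64 / 81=0.79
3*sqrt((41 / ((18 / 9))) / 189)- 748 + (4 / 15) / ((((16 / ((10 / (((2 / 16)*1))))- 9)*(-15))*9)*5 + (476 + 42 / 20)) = -144022156 / 192543 + sqrt(1722) / 42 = -747.01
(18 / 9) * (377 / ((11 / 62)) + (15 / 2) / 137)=6404641 / 1507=4249.93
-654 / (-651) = 218 / 217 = 1.00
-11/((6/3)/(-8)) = 44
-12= -12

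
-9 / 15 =-3 / 5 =-0.60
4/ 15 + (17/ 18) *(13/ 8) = 1297/ 720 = 1.80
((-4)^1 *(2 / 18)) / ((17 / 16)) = -64 / 153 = -0.42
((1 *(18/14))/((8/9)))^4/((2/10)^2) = 1076168025/9834496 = 109.43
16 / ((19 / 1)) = 0.84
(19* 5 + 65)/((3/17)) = 2720/3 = 906.67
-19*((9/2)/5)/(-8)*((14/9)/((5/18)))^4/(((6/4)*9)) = 1459808/9375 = 155.71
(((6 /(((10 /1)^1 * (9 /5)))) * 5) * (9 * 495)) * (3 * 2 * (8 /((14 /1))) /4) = 44550 /7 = 6364.29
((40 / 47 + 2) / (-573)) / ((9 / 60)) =-2680 / 80793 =-0.03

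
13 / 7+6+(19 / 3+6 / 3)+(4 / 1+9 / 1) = 613 / 21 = 29.19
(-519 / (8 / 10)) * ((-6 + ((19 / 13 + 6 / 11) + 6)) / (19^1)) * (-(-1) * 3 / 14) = -319185 / 21736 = -14.68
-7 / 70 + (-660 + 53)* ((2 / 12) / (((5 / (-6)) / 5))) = 6069 / 10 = 606.90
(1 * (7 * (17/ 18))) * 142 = 8449/ 9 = 938.78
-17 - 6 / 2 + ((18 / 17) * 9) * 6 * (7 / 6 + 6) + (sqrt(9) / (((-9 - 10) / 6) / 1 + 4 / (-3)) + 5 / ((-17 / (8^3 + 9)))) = 12029 / 51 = 235.86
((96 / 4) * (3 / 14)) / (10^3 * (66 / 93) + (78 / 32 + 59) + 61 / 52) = 232128 / 34857991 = 0.01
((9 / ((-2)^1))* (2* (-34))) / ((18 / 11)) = 187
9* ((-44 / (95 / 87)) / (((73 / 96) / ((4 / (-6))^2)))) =-1469952 / 6935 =-211.96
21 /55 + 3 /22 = 57 /110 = 0.52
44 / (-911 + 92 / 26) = -572 / 11797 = -0.05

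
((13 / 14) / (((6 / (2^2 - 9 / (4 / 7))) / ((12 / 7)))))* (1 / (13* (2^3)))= -47 / 1568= -0.03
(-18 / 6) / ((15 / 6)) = -6 / 5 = -1.20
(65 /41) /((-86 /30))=-975 /1763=-0.55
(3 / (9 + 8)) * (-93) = -279 / 17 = -16.41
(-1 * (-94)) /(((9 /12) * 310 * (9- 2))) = 188 /3255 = 0.06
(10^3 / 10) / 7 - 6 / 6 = 93 / 7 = 13.29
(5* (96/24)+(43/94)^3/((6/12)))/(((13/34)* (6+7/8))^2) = 155095378112/53076913175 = 2.92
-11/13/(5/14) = -154/65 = -2.37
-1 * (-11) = 11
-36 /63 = -4 /7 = -0.57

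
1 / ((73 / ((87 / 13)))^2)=0.01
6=6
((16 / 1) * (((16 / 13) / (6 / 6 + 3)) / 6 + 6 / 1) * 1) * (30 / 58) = 18880 / 377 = 50.08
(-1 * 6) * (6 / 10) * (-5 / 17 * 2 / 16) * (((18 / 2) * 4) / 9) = 9 / 17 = 0.53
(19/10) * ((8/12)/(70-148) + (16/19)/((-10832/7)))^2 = 93598562/596036239695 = 0.00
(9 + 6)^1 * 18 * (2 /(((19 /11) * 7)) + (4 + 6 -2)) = 293220 /133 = 2204.66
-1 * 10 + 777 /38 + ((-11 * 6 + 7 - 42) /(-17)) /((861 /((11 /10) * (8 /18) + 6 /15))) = 52328705 /5005854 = 10.45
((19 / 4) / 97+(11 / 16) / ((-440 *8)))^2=586753729 / 246651289600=0.00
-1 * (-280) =280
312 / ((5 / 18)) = 5616 / 5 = 1123.20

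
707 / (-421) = -707 / 421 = -1.68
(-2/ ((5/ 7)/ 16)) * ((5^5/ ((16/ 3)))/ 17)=-26250/ 17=-1544.12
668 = 668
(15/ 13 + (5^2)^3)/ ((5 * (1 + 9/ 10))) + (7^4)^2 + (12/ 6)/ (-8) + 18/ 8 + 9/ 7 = 9970190570/ 1729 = 5766449.14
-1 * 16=-16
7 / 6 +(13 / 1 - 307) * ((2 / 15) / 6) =-5.37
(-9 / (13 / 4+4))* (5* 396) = -71280 / 29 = -2457.93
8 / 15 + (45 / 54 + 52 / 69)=1463 / 690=2.12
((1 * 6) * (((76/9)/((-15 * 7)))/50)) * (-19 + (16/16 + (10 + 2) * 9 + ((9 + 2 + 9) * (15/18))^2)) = -50312/14175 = -3.55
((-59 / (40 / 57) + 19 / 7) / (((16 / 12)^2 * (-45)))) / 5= 22781 / 112000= 0.20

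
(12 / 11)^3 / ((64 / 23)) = 621 / 1331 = 0.47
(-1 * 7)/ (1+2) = -7/ 3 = -2.33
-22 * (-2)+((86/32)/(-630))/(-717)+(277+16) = 2435620363/7227360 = 337.00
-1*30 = -30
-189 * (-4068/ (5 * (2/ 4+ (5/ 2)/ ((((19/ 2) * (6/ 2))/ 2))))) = 227660.07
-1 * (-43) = 43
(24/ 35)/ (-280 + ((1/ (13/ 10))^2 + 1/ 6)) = -24336/ 9910285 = -0.00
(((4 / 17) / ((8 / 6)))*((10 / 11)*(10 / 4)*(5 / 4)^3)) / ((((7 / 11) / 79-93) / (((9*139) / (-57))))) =0.18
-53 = -53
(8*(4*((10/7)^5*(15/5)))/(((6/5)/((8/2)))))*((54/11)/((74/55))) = 4320000000/621859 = 6946.91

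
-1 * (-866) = 866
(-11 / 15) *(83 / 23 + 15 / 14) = -16577 / 4830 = -3.43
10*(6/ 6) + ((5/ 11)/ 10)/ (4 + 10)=3081/ 308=10.00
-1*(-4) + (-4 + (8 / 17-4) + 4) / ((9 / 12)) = -12 / 17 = -0.71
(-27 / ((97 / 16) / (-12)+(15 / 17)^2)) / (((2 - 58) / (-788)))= -147570336 / 106169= -1389.96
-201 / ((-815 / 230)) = 9246 / 163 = 56.72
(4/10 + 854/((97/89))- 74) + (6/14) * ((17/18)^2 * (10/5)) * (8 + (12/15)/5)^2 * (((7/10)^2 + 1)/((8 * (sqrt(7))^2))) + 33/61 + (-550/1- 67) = 5156957344793/54362437500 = 94.86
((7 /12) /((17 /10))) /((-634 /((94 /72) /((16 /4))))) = -0.00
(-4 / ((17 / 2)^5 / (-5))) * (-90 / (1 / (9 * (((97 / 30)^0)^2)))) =-518400 / 1419857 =-0.37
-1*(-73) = 73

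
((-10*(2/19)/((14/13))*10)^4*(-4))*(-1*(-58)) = -662615200000000/312900721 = -2117653.16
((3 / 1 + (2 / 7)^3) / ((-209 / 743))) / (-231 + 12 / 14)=770491 / 16498251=0.05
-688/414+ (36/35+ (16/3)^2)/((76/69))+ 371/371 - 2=3317012/137655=24.10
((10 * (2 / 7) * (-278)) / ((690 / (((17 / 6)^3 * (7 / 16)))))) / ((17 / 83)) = -3334193 / 59616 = -55.93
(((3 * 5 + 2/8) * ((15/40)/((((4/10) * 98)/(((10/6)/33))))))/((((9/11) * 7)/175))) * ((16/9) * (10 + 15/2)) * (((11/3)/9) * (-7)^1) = -2096875/104976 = -19.97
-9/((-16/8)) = 9/2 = 4.50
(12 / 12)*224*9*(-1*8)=-16128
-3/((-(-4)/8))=-6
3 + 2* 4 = 11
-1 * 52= -52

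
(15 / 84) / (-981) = -5 / 27468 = -0.00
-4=-4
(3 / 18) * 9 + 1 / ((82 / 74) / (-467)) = -34435 / 82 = -419.94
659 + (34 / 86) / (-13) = 368364 / 559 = 658.97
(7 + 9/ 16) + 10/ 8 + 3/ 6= 149/ 16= 9.31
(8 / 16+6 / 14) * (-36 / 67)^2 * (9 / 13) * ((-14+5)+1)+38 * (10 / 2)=5923714 / 31423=188.52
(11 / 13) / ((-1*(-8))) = 11 / 104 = 0.11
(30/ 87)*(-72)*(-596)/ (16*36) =745/ 29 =25.69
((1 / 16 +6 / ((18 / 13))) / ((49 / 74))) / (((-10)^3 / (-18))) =23421 / 196000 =0.12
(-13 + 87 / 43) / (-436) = 118 / 4687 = 0.03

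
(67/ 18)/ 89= 67/ 1602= 0.04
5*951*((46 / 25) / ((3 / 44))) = 641608 / 5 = 128321.60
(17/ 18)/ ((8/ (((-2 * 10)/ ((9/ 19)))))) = -4.98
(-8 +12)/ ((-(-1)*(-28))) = -1/ 7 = -0.14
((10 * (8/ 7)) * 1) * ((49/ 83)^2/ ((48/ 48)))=27440/ 6889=3.98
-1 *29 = -29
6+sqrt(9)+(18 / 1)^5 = 1889577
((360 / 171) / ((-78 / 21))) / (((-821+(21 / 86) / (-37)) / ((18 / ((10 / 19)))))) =801864 / 33961759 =0.02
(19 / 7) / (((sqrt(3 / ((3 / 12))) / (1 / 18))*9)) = 0.00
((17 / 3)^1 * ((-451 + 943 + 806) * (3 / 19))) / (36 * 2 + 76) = 11033 / 1406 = 7.85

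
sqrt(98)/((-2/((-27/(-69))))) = -63*sqrt(2)/46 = -1.94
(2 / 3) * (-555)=-370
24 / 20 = 6 / 5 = 1.20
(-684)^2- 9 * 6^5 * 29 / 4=-39528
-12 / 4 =-3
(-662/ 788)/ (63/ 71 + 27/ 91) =-2138591/ 3014100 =-0.71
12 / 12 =1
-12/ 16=-3/ 4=-0.75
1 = 1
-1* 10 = -10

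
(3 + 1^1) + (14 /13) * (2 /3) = 184 /39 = 4.72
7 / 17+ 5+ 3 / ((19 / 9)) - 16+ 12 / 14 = -18789 / 2261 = -8.31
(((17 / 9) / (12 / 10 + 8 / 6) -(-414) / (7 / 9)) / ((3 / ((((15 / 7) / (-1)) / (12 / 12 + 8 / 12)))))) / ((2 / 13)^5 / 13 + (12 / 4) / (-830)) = 852047559513865 / 13456550177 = 63318.42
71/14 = 5.07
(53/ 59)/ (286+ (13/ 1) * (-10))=53/ 9204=0.01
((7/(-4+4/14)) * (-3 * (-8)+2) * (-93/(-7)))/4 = -651/4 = -162.75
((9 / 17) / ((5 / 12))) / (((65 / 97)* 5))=10476 / 27625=0.38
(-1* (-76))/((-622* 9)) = -38/2799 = -0.01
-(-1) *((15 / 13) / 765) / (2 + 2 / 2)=0.00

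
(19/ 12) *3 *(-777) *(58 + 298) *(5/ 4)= -6569535/ 4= -1642383.75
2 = 2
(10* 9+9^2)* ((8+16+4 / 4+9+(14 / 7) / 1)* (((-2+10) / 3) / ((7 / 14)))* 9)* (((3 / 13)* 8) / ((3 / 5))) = 11819520 / 13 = 909193.85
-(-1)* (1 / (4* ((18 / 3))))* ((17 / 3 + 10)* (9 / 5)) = 47 / 40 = 1.18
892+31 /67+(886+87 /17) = 2031498 /1139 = 1783.58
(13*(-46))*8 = -4784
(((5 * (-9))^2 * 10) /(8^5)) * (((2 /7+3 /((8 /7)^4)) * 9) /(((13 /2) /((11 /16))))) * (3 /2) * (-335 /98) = -6.17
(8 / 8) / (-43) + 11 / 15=458 / 645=0.71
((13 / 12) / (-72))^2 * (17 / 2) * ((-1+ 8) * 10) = 100555 / 746496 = 0.13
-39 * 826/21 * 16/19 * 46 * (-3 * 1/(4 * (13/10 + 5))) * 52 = 146773120/399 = 367852.43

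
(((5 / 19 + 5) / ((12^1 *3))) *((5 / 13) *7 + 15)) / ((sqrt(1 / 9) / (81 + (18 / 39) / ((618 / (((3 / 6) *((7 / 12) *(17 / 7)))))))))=7483719875 / 11906388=628.55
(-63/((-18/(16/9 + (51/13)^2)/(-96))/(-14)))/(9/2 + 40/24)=81890368/6253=13096.17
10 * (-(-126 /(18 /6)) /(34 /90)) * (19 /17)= 359100 /289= 1242.56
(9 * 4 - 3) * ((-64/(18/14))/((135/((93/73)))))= -152768/9855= -15.50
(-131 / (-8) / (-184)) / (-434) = 131 / 638848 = 0.00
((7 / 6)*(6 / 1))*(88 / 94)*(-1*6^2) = -11088 / 47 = -235.91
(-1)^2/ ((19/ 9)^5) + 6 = 14915643/ 2476099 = 6.02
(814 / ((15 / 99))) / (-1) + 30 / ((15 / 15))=-26712 / 5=-5342.40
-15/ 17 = -0.88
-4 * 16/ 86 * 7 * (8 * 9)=-16128/ 43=-375.07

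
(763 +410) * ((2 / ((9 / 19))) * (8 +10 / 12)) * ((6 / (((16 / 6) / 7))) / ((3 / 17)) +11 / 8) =285459325 / 72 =3964712.85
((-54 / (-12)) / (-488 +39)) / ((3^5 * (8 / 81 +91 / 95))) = -285 / 7301638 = -0.00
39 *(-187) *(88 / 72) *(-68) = 1818388 / 3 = 606129.33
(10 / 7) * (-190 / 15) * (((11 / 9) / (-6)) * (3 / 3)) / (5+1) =1045 / 1701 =0.61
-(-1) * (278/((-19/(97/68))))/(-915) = 13483/591090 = 0.02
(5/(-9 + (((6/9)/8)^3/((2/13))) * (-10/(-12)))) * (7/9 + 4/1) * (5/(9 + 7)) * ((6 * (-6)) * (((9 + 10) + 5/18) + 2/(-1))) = 96285600/186559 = 516.11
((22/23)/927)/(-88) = -1/85284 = -0.00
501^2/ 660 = 83667/ 220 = 380.30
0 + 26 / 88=13 / 44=0.30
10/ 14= 5/ 7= 0.71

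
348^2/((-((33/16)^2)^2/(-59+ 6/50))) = 1298086756352/3294225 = 394049.21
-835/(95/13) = -2171/19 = -114.26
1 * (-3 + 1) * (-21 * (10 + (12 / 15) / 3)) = 2156 / 5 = 431.20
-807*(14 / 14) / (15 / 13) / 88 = -3497 / 440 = -7.95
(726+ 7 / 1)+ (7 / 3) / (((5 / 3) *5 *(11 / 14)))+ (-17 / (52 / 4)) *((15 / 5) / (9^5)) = 51603880892 / 70366725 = 733.36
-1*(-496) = 496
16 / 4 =4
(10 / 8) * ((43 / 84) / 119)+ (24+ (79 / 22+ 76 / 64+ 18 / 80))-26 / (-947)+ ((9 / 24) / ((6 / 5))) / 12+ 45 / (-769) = 61932465363563 / 2135324994880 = 29.00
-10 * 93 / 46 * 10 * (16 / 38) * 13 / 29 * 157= -5991.10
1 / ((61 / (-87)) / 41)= -58.48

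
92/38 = 46/19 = 2.42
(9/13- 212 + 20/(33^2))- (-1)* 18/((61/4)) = -181445299/863577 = -210.11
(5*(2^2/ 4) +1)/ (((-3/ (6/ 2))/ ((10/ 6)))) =-10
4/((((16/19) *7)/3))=57/28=2.04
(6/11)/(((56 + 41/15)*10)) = 9/9691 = 0.00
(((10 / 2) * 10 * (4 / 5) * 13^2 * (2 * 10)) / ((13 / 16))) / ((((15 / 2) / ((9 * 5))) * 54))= 166400 / 9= 18488.89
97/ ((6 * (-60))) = -97/ 360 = -0.27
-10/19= -0.53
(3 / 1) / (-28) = -3 / 28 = -0.11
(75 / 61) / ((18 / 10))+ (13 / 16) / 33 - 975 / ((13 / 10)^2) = -241263691 / 418704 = -576.22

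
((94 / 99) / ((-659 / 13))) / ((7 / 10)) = -12220 / 456687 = -0.03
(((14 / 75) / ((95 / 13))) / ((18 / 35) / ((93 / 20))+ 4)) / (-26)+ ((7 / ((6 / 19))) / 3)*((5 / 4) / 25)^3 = 417697 / 610128000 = 0.00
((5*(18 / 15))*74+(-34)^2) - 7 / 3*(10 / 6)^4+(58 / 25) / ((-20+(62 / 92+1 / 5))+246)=100299052949 / 63399915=1582.01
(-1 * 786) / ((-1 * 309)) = 262 / 103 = 2.54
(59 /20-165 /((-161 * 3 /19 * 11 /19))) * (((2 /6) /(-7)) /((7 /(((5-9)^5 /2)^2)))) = -2988376064 /118335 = -25253.53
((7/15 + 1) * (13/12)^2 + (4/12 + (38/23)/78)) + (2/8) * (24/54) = 706201/322920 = 2.19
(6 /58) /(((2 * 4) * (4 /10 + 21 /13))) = 195 /30392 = 0.01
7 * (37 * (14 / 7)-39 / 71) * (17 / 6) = 620585 / 426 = 1456.77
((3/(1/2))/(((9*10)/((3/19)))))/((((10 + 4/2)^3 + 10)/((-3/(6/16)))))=-4/82555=-0.00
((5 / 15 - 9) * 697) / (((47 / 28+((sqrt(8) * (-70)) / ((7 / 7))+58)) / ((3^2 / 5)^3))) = 254.71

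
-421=-421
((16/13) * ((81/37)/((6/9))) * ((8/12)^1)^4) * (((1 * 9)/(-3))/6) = -192/481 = -0.40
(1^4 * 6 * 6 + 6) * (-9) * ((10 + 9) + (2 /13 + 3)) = -108864 /13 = -8374.15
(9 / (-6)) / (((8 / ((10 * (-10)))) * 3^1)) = 25 / 4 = 6.25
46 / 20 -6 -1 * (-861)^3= 6382773773 / 10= 638277377.30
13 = 13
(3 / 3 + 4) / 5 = 1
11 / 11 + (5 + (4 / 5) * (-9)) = -6 / 5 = -1.20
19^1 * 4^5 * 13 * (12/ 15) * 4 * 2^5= 129499136/ 5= 25899827.20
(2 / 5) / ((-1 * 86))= -1 / 215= -0.00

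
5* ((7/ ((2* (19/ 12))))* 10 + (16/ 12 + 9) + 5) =10670/ 57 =187.19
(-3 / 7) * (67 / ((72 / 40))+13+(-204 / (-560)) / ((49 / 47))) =-3122293 / 144060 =-21.67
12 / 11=1.09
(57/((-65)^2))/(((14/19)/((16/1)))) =0.29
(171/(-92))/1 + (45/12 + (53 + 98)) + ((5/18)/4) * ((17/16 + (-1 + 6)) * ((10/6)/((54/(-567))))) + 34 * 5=16720231/52992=315.52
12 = 12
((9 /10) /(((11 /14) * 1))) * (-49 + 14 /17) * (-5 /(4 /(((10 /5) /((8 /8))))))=51597 /374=137.96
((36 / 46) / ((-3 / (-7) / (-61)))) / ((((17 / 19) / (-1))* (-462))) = -1159 / 4301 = -0.27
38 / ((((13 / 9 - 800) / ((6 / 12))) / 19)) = -3249 / 7187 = -0.45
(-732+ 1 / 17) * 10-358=-130516 / 17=-7677.41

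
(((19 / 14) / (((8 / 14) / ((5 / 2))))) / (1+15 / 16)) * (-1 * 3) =-285 / 31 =-9.19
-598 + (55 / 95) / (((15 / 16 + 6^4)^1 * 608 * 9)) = -80634318793 / 134839998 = -598.00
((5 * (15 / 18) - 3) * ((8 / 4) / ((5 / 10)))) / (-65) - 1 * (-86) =16756 / 195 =85.93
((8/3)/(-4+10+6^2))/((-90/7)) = -2/405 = -0.00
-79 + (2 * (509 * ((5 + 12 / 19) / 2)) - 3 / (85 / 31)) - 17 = 4472548 / 1615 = 2769.38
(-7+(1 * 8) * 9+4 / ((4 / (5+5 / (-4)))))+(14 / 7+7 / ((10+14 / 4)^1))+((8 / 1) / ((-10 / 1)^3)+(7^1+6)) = 1137517 / 13500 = 84.26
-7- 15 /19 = -148 /19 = -7.79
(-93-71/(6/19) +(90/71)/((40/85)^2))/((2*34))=-2127337/463488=-4.59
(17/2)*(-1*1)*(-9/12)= 51/8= 6.38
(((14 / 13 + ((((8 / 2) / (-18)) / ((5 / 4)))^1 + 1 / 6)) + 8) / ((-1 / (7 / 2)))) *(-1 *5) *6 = 74249 / 78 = 951.91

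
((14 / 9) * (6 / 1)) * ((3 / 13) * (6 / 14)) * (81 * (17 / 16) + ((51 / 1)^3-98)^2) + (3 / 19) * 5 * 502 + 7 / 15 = 240361681084771 / 14820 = 16218736915.30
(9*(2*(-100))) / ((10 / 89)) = -16020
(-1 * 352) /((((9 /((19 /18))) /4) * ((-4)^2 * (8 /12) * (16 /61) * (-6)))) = 12749 /1296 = 9.84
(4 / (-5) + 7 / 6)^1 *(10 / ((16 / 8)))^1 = 11 / 6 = 1.83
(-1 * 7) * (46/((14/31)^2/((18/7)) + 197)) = -2784978/1704539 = -1.63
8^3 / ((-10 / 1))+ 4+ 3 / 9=-703 / 15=-46.87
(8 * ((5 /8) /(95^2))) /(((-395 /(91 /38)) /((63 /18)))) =-637 /54186100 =-0.00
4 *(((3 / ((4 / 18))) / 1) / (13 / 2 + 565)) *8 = 0.76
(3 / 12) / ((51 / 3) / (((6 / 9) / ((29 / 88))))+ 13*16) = 44 / 38087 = 0.00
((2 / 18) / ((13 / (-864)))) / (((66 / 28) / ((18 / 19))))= -8064 / 2717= -2.97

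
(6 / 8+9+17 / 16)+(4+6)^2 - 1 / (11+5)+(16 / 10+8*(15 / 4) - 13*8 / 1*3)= -3393 / 20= -169.65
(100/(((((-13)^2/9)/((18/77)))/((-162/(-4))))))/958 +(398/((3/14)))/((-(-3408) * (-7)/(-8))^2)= 44827103089/848385827289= 0.05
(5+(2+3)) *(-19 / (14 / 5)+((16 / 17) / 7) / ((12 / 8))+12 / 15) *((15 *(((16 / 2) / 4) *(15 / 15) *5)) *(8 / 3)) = -1202800 / 51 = -23584.31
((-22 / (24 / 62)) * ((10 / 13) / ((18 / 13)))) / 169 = -1705 / 9126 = -0.19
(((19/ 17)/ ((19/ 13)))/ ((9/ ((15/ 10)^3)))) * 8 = 39/ 17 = 2.29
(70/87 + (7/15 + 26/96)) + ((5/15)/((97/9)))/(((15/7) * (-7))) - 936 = -630872611/675120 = -934.46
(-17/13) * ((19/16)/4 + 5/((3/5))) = -28169/2496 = -11.29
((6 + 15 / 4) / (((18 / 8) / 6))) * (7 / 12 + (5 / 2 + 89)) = 14365 / 6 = 2394.17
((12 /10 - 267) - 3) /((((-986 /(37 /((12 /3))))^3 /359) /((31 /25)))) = 11838061977 /119823157000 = 0.10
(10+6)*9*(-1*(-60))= 8640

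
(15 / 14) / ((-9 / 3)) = -5 / 14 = -0.36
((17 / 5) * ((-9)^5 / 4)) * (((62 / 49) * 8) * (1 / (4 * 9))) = -3457647 / 245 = -14112.84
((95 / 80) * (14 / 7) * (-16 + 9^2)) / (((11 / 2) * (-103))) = -0.27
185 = 185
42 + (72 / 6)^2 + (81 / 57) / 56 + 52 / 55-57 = 7605893 / 58520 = 129.97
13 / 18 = 0.72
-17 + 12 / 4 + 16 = 2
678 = 678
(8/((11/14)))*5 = 50.91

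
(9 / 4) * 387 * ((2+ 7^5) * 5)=292728735 / 4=73182183.75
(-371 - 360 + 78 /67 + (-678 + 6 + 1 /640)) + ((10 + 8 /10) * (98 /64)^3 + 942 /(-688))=-322020615029 /236011520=-1364.43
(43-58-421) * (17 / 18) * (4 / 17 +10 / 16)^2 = -165789 / 544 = -304.76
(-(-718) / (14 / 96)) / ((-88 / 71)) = -305868 / 77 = -3972.31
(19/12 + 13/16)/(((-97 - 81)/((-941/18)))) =108215/153792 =0.70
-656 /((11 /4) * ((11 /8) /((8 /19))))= -73.05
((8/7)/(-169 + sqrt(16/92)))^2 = 995072 * sqrt(23)/21144298513849 + 966967104/21144298513849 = 0.00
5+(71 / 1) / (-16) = 9 / 16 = 0.56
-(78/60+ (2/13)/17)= -2893/2210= -1.31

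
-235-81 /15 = -1202 /5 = -240.40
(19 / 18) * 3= 19 / 6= 3.17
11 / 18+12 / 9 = 35 / 18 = 1.94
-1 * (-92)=92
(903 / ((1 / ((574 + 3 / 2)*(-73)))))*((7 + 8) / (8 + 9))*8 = -4552366140 / 17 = -267786243.53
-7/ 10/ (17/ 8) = -28/ 85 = -0.33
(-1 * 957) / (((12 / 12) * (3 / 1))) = -319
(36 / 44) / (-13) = -9 / 143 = -0.06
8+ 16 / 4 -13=-1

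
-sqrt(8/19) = -2 * sqrt(38)/19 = -0.65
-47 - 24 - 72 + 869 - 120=606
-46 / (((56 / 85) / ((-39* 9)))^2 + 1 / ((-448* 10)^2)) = -6574397080043520 / 510647213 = -12874636.17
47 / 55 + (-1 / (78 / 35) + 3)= 14611 / 4290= 3.41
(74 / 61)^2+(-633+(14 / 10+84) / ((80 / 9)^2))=-75068645773 / 119072000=-630.45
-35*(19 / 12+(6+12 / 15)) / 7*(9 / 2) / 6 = -503 / 16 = -31.44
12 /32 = 3 /8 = 0.38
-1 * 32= -32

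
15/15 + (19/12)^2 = 505/144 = 3.51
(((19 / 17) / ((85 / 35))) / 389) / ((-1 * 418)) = -7 / 2473262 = -0.00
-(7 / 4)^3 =-343 / 64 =-5.36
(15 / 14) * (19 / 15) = 1.36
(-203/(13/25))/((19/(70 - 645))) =2918125/247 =11814.27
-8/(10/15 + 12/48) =-96/11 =-8.73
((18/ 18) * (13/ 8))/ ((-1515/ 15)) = -13/ 808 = -0.02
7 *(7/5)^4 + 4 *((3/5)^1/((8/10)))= 18682/625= 29.89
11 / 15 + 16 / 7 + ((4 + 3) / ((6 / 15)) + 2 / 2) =21.52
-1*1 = -1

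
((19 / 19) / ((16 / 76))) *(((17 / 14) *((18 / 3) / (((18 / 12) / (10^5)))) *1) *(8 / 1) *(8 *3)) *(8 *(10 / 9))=82688000000 / 21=3937523809.52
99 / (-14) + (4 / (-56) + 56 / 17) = -458 / 119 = -3.85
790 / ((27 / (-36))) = -1053.33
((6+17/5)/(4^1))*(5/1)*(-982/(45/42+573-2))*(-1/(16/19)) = 3069241/128144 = 23.95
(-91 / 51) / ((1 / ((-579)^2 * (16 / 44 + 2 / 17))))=-915207930 / 3179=-287891.77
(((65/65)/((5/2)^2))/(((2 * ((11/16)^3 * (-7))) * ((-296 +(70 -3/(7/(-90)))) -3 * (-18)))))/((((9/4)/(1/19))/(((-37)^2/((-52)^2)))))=1401856/449073843075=0.00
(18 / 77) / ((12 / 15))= 45 / 154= 0.29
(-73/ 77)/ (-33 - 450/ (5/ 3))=73/ 23331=0.00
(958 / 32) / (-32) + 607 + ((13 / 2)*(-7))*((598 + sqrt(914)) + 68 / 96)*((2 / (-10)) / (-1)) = -37187953 / 7680 - 91*sqrt(914) / 10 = -5117.30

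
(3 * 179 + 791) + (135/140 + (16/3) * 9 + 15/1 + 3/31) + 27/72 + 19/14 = 2419625/1736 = 1393.79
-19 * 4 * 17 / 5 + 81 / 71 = -91327 / 355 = -257.26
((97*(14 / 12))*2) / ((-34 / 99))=-22407 / 34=-659.03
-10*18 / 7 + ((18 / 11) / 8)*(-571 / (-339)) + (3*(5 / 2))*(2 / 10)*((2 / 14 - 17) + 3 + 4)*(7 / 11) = -1210443 / 34804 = -34.78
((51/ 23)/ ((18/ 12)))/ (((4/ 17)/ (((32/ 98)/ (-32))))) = -289/ 4508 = -0.06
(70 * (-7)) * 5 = -2450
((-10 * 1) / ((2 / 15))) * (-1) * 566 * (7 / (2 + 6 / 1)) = 148575 / 4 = 37143.75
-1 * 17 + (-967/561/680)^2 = -2473957901711/145526990400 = -17.00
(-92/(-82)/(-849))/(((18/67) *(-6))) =0.00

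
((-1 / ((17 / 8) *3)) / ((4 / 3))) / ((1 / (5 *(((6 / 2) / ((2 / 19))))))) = -285 / 17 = -16.76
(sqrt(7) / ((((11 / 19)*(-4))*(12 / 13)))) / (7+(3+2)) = -247*sqrt(7) / 6336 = -0.10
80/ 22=40/ 11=3.64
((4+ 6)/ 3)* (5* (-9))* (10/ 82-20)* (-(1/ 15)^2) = -1630/ 123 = -13.25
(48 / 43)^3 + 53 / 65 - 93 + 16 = -386530184 / 5167955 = -74.79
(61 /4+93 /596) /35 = 4591 /10430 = 0.44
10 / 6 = 5 / 3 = 1.67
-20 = -20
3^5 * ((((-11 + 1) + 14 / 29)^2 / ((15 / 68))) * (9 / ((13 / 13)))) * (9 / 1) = 8082228.31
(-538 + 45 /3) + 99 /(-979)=-46556 /89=-523.10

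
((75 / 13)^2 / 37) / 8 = 5625 / 50024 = 0.11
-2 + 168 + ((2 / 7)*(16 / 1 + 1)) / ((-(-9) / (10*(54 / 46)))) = 172.34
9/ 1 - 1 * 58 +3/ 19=-928/ 19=-48.84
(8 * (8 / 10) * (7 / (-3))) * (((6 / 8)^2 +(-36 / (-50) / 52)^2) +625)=-14800813286 / 1584375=-9341.74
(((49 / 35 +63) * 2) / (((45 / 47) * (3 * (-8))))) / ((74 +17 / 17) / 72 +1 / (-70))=-211876 / 38835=-5.46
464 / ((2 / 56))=12992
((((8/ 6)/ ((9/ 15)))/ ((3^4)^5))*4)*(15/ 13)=0.00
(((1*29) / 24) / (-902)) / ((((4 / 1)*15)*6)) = -29 / 7793280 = -0.00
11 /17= 0.65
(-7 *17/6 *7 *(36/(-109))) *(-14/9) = -23324/327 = -71.33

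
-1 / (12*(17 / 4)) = -1 / 51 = -0.02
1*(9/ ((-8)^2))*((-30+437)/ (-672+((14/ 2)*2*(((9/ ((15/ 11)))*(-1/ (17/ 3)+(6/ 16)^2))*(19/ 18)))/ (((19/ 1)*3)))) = -934065/ 10968041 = -0.09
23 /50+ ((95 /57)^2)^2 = 33113 /4050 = 8.18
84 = 84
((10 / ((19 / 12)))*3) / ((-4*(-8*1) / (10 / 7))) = 225 / 266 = 0.85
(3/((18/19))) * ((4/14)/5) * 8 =152/105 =1.45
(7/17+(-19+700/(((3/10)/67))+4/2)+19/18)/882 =6833321/38556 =177.23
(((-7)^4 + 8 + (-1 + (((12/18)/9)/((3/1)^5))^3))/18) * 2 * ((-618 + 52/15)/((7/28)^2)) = -100305161683436604928/38127987424935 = -2630748.92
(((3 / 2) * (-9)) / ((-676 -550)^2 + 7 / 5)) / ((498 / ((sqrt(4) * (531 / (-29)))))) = 2655 / 4019897002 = 0.00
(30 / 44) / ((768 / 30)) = 75 / 2816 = 0.03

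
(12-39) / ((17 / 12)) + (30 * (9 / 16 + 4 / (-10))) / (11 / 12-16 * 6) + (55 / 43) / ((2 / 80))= 53468449 / 1668142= 32.05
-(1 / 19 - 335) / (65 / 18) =114552 / 1235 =92.75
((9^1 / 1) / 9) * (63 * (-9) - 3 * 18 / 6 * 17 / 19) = -10926 / 19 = -575.05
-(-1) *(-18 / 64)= -9 / 32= -0.28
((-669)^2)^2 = 200310848721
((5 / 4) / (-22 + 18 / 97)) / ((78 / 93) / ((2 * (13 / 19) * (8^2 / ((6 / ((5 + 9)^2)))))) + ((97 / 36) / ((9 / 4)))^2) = -7733739384 / 193591217557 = -0.04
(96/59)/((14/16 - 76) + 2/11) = -8448/389105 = -0.02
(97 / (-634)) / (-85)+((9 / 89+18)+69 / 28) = 1381025167 / 67146940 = 20.57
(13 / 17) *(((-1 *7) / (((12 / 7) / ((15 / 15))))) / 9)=-637 / 1836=-0.35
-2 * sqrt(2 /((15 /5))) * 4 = -8 * sqrt(6) /3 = -6.53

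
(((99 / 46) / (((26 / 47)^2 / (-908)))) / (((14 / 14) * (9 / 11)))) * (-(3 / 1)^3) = 1638214281 / 7774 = 210729.90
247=247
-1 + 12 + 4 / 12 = 34 / 3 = 11.33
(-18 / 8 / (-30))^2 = 9 / 1600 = 0.01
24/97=0.25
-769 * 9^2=-62289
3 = 3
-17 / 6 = -2.83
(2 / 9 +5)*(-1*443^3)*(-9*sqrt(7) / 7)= 4086100429*sqrt(7) / 7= 1544400795.31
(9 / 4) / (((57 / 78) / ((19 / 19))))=3.08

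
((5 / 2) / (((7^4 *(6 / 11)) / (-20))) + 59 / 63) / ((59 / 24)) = 155296 / 424977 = 0.37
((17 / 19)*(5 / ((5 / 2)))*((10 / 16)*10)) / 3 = 425 / 114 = 3.73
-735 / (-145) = 147 / 29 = 5.07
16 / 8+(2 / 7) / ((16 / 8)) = 15 / 7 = 2.14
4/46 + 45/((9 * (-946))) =1777/21758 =0.08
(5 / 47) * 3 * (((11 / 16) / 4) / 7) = 165 / 21056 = 0.01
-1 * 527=-527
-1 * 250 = -250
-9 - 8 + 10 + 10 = 3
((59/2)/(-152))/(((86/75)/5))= -22125/26144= -0.85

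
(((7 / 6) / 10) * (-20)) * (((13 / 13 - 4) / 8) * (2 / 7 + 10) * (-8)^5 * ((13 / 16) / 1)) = -239616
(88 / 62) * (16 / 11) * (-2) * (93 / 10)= -192 / 5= -38.40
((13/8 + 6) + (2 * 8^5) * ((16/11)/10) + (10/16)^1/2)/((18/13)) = 36380903/5280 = 6890.32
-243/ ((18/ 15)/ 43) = -17415/ 2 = -8707.50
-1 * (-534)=534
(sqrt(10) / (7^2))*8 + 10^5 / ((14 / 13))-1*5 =8*sqrt(10) / 49 + 649965 / 7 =92852.66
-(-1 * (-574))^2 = -329476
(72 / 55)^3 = 373248 / 166375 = 2.24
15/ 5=3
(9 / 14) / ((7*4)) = 9 / 392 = 0.02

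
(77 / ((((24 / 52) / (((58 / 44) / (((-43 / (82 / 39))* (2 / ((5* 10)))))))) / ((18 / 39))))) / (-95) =41615 / 31863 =1.31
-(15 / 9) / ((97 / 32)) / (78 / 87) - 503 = -1905169 / 3783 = -503.61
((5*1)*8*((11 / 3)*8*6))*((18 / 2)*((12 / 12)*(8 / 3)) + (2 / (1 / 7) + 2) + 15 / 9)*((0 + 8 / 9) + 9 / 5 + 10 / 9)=3344000 / 3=1114666.67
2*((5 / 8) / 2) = 5 / 8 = 0.62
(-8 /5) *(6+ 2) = -64 /5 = -12.80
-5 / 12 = -0.42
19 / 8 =2.38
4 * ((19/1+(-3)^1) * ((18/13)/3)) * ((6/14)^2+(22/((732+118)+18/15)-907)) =-324181224/12103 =-26785.20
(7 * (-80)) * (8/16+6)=-3640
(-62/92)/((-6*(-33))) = -31/9108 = -0.00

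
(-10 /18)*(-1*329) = 1645 /9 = 182.78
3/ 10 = 0.30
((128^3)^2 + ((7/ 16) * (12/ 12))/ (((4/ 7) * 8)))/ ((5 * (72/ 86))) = 32275797329489257/ 30720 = 1050644444319.31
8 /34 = 4 /17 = 0.24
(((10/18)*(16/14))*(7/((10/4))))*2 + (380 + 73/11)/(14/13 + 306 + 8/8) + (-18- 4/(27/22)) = -2173943/132165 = -16.45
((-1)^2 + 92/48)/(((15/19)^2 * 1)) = 2527/540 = 4.68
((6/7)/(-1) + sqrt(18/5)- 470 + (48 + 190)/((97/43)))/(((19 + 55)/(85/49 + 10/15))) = -43785061/3693081 + 353 * sqrt(10)/18130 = -11.79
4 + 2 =6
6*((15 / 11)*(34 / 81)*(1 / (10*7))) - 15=-10361 / 693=-14.95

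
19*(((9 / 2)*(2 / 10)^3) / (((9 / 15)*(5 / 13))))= 741 / 250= 2.96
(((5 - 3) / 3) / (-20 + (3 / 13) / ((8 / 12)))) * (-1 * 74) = 3848 / 1533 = 2.51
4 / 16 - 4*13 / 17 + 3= 13 / 68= 0.19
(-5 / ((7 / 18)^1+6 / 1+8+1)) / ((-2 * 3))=15 / 277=0.05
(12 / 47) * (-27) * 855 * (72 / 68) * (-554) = 2762443440 / 799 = 3457376.02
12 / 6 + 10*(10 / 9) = 118 / 9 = 13.11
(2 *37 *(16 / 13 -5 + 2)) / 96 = -851 / 624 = -1.36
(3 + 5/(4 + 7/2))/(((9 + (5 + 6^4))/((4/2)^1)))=11/1965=0.01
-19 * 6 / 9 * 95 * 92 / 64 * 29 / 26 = -1203935 / 624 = -1929.38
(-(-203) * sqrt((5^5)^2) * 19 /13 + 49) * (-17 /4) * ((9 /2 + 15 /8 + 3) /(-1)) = 7684273275 /208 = 36943621.51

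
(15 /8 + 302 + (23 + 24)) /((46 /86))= 120701 /184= 655.98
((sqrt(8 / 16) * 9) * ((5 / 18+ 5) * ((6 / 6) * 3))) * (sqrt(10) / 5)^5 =114 * sqrt(5) / 25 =10.20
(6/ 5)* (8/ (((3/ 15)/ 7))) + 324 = 660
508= 508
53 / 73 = 0.73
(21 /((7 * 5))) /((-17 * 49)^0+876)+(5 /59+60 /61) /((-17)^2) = 19980658 /4560886735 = 0.00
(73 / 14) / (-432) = -73 / 6048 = -0.01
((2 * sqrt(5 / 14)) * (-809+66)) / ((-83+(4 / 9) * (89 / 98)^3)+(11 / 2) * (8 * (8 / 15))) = 1123884090 * sqrt(70) / 626838497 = 15.00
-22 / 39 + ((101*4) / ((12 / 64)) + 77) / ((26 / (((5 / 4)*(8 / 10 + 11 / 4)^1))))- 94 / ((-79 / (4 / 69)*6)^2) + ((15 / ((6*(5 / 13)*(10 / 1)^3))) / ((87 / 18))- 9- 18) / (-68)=81564085209678316 / 214237335385125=380.72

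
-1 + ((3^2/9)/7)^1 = -6/7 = -0.86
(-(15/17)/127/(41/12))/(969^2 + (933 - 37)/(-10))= -900/415539787283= -0.00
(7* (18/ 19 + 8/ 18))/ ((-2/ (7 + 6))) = -10829/ 171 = -63.33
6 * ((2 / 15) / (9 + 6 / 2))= 1 / 15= 0.07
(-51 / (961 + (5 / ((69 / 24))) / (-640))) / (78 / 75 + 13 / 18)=-8445600 / 280442071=-0.03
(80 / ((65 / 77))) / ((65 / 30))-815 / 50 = 46373 / 1690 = 27.44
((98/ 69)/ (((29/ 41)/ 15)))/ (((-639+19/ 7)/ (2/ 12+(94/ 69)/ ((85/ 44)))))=-47940767/ 1161589838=-0.04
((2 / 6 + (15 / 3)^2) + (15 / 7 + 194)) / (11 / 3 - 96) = -4651 / 1939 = -2.40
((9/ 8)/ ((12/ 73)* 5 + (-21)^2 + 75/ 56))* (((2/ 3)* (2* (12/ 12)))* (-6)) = -12264/ 603881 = -0.02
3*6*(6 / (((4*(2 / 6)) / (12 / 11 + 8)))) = 8100 / 11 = 736.36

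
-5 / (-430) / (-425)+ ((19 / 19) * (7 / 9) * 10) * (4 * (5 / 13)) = 51169883 / 4276350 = 11.97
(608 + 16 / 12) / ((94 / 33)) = 10054 / 47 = 213.91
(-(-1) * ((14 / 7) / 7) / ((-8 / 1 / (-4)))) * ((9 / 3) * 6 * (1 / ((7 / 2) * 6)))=6 / 49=0.12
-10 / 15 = -2 / 3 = -0.67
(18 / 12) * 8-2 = 10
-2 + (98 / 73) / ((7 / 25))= 2.79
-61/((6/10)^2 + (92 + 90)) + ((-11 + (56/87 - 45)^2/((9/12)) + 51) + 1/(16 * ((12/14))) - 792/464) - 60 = 8617412412841/3312678816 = 2601.34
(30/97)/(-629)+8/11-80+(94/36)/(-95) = -79.30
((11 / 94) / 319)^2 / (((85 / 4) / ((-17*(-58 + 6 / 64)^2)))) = -3433609 / 9511777280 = -0.00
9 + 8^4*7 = 28681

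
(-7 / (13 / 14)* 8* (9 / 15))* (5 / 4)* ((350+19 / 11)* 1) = -15908.90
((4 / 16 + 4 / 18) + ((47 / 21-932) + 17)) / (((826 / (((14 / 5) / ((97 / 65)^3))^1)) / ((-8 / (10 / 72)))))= 20203348360 / 376933949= 53.60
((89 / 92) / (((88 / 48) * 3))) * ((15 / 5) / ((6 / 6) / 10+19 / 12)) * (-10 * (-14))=1121400 / 25553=43.89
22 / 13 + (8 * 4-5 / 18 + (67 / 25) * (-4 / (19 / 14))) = 2836057 / 111150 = 25.52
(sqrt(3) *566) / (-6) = -283 *sqrt(3) / 3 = -163.39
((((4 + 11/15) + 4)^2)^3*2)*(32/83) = 323450441233984/945421875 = 342122.87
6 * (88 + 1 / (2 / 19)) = 585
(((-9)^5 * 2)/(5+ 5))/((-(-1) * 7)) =-59049/35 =-1687.11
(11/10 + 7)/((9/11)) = 99/10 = 9.90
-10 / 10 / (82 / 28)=-14 / 41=-0.34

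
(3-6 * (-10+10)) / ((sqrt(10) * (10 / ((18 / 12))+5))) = 9 * sqrt(10) / 350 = 0.08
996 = 996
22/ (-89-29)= -11/ 59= -0.19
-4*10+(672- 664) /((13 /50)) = -120 /13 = -9.23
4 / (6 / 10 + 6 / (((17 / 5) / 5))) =0.42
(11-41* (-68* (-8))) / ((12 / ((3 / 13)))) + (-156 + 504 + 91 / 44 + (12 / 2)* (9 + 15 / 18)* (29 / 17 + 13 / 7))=2239014 / 17017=131.58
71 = 71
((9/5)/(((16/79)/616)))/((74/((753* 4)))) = 41224491/185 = 222835.09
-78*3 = -234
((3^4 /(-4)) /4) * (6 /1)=-243 /8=-30.38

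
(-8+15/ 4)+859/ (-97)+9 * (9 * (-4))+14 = -125365/ 388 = -323.11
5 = 5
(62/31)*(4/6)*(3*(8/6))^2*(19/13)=1216/39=31.18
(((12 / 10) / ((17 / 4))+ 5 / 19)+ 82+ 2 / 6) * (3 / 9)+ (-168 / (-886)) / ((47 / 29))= 8396038168 / 302633235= 27.74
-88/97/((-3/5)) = 440/291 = 1.51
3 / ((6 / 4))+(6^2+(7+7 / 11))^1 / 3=182 / 11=16.55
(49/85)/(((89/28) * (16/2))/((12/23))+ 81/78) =13377/1155065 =0.01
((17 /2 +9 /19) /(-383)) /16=-341 /232864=-0.00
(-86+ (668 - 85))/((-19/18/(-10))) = 89460/19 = 4708.42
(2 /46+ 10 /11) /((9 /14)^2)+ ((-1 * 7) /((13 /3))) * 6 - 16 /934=-921210622 /124413003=-7.40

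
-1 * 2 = -2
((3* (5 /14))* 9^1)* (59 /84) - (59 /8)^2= -149329 /3136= -47.62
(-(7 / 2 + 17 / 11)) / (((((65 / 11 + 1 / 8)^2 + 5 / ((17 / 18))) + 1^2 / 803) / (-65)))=3151742880 / 400803649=7.86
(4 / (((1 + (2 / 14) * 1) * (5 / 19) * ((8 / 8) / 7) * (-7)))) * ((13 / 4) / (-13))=133 / 40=3.32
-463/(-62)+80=5423/62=87.47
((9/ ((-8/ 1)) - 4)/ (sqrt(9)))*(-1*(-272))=-1394/ 3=-464.67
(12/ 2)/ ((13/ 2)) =12/ 13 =0.92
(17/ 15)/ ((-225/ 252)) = -476/ 375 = -1.27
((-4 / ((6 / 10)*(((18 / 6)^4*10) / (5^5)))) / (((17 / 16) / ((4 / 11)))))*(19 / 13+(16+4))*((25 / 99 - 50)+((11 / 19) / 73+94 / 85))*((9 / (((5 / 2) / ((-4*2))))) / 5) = -900946919833600 / 17024203053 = -52921.53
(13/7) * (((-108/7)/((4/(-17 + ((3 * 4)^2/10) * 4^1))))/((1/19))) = -193401/35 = -5525.74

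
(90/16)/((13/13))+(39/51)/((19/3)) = 14847/2584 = 5.75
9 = 9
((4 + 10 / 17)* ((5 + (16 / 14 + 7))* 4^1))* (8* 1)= 229632 / 119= 1929.68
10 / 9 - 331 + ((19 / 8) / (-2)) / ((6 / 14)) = -47903 / 144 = -332.66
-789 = -789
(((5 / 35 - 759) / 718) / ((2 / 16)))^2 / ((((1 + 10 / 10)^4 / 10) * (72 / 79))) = 2786462720 / 56836521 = 49.03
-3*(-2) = 6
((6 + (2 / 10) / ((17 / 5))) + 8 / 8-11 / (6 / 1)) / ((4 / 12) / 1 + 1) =533 / 136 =3.92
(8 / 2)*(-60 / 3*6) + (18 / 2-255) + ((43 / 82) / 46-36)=-2874221 / 3772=-761.99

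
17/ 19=0.89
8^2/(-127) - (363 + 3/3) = -46292/127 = -364.50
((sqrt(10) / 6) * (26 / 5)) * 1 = 13 * sqrt(10) / 15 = 2.74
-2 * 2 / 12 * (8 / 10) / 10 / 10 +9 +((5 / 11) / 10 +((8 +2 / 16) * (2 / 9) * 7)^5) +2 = 26814799343104313 / 83140992000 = 322522.00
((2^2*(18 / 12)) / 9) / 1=0.67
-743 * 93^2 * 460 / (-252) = 82112645 / 7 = 11730377.86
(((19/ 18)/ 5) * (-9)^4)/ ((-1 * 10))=-13851/ 100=-138.51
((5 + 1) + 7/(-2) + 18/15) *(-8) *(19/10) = -1406/25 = -56.24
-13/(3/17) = -221/3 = -73.67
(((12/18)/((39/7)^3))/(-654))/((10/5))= -343/116383878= -0.00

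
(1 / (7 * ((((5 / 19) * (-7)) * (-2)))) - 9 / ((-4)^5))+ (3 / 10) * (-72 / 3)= -1794403 / 250880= -7.15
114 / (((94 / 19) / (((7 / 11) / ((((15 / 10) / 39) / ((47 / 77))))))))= 28158 / 121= 232.71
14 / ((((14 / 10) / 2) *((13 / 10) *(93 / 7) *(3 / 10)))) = 14000 / 3627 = 3.86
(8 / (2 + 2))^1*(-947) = -1894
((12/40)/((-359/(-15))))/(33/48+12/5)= 360/88673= 0.00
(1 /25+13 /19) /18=172 /4275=0.04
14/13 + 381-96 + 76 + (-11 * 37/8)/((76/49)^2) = 204797365/600704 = 340.93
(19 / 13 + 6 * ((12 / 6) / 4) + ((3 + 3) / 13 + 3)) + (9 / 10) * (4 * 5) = 337 / 13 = 25.92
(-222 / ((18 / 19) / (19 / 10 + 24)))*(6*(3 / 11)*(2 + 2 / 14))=-234099 / 11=-21281.73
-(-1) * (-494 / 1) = -494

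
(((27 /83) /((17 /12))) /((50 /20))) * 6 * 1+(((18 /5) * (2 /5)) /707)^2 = 242928442656 /440804336875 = 0.55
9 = 9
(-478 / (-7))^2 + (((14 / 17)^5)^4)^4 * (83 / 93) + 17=5818793035910915469897947590909600088211028542061679696263003088057837792835427942123223878424919809398673 / 1243348110911397494630204097785695052972613261708865724689277572374518326465386581860376151715979889357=4679.94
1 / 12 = 0.08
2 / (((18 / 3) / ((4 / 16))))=1 / 12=0.08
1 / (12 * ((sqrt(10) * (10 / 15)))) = sqrt(10) / 80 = 0.04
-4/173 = -0.02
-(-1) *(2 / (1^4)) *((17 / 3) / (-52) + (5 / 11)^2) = 1843 / 9438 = 0.20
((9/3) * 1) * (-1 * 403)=-1209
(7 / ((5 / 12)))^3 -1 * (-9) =4750.63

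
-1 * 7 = -7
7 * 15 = 105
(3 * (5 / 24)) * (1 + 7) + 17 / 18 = 107 / 18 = 5.94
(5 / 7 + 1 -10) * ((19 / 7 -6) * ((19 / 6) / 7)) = 12673 / 1029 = 12.32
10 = 10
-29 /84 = -0.35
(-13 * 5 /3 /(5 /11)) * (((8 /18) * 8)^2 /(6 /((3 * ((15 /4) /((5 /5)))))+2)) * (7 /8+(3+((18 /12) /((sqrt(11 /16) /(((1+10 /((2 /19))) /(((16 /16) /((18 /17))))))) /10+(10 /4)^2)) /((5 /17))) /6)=-103230481732938560 /287214331107519+13542031360 * sqrt(11) /10637567818797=-359.42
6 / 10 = 3 / 5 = 0.60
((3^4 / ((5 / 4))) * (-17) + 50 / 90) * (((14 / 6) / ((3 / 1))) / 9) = -346829 / 3645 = -95.15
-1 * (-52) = 52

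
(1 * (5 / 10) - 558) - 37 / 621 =-692489 / 1242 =-557.56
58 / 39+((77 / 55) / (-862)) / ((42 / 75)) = 99797 / 67236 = 1.48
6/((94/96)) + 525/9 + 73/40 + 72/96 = 378083/5640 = 67.04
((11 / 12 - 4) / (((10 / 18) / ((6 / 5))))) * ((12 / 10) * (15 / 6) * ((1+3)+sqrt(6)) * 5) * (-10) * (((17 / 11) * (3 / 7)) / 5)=50949 * sqrt(6) / 385+203796 / 385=853.49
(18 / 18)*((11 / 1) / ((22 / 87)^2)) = 7569 / 44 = 172.02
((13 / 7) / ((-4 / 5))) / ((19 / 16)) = -260 / 133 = -1.95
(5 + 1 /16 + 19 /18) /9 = 881 /1296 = 0.68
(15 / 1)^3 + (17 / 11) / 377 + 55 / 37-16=515630315 / 153439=3360.49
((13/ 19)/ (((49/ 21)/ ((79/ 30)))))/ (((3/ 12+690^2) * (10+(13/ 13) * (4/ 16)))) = 8216/ 51923493265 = 0.00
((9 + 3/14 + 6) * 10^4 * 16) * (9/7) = 153360000/49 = 3129795.92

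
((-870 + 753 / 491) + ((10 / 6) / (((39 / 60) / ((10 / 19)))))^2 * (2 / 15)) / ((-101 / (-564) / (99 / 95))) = -1452182725908508 / 287422245305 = -5052.44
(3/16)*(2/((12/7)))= 7/32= 0.22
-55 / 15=-11 / 3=-3.67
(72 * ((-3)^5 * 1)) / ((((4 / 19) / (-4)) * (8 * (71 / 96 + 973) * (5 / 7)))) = 27923616 / 467395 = 59.74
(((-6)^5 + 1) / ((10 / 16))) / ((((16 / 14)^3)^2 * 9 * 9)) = -182944195 / 2654208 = -68.93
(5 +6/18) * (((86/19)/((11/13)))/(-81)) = -17888/50787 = -0.35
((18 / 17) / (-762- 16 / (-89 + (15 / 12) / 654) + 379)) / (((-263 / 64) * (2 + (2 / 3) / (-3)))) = 0.00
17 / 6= 2.83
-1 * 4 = -4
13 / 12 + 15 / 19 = 427 / 228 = 1.87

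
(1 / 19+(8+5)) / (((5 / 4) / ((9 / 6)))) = 1488 / 95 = 15.66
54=54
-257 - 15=-272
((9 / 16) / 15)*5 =0.19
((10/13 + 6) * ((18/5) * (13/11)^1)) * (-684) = -98496/5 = -19699.20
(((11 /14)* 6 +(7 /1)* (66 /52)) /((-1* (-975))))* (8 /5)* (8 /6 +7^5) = 443740 /1183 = 375.10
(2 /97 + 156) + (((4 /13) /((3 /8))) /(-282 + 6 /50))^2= 1143119176252126 /7326718255233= 156.02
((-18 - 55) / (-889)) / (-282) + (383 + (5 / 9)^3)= 23342640173 / 60919614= 383.17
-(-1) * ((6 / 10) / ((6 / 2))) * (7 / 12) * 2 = 0.23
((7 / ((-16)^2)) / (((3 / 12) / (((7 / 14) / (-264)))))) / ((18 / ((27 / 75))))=-7 / 1689600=-0.00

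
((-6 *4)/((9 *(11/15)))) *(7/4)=-70/11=-6.36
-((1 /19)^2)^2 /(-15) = 1 /1954815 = 0.00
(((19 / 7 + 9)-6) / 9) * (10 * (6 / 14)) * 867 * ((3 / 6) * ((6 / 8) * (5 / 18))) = 36125 / 147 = 245.75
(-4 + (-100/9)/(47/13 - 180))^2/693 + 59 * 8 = 139312132734328/295138837917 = 472.02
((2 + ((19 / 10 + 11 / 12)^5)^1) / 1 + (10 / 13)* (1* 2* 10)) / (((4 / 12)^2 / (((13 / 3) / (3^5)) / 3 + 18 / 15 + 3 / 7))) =123105794812972609 / 42987672000000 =2863.75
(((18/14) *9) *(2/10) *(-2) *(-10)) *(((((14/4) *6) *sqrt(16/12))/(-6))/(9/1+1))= -54 *sqrt(3)/5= -18.71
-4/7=-0.57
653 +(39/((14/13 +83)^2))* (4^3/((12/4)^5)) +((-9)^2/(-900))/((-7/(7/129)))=271711744009207/416096246700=653.00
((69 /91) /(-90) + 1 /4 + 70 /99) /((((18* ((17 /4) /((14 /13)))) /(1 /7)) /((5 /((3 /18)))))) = 341854 /5972967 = 0.06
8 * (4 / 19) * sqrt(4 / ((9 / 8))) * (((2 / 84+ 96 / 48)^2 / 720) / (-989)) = -2890 * sqrt(2) / 223744437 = -0.00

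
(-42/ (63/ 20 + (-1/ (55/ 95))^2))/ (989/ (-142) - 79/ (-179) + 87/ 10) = -2152904600/ 684306829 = -3.15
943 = 943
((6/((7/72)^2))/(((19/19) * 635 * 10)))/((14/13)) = 101088/1089025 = 0.09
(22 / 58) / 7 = 11 / 203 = 0.05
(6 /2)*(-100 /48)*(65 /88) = -1625 /352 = -4.62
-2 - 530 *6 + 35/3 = -9511/3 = -3170.33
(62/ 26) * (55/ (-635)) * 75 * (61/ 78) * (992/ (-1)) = 257932400/ 21463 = 12017.54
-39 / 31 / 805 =-39 / 24955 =-0.00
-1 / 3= -0.33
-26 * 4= -104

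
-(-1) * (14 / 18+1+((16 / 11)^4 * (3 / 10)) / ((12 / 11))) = 180208 / 59895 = 3.01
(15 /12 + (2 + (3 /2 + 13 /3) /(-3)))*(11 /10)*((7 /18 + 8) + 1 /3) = 81169 /6480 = 12.53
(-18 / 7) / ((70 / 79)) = -711 / 245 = -2.90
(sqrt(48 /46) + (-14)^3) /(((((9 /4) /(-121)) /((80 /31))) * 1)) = 106247680 /279-77440 * sqrt(138) /6417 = 380674.29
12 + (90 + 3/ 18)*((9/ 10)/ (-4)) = -663/ 80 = -8.29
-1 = -1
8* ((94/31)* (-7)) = -5264/31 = -169.81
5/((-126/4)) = -10/63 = -0.16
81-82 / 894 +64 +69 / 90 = 651167 / 4470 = 145.67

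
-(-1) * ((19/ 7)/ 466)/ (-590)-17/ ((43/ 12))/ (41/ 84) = -32979636377/ 3393034540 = -9.72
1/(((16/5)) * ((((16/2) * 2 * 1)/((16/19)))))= 5/304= 0.02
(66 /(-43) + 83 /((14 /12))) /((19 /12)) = 251424 /5719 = 43.96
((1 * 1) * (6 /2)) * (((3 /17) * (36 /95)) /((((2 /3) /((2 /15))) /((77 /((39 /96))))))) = 798336 /104975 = 7.61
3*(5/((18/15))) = 25/2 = 12.50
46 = 46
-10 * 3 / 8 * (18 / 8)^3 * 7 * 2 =-76545 / 128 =-598.01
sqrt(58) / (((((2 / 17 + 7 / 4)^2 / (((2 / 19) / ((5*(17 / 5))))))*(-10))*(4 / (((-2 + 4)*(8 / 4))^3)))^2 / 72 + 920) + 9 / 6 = 1363673088*sqrt(58) / 3602384625985 + 3 / 2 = 1.50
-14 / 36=-7 / 18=-0.39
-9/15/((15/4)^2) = -16/375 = -0.04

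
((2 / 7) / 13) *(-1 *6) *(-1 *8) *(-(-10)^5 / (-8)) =-1200000 / 91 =-13186.81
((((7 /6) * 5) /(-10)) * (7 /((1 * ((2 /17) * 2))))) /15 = -833 /720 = -1.16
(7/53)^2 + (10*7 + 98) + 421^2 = 498341930/2809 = 177409.02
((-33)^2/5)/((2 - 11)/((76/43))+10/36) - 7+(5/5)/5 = -856838/16465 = -52.04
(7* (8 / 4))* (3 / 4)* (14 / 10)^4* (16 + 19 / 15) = 4353013 / 6250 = 696.48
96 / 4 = 24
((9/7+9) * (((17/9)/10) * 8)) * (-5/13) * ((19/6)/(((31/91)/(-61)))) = 315248/93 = 3389.76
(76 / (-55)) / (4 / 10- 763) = 76 / 41943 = 0.00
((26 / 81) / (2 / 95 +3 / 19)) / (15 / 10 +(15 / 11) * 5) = 54340 / 251991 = 0.22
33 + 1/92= 33.01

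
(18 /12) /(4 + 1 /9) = 27 /74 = 0.36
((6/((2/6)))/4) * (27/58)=243/116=2.09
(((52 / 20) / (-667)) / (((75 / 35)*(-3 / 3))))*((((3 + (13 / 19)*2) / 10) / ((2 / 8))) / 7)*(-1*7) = -15106 / 4752375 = -0.00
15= 15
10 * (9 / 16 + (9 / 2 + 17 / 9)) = 5005 / 72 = 69.51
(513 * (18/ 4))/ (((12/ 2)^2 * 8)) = 513/ 64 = 8.02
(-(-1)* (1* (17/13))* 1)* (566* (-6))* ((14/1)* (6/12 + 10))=-8486604/13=-652815.69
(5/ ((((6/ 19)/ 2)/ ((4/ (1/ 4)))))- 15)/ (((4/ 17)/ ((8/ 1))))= 50150/ 3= 16716.67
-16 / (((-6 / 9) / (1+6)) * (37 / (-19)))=-3192 / 37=-86.27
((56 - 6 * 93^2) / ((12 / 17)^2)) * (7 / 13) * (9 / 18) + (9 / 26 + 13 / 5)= -262143109 / 9360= -28006.74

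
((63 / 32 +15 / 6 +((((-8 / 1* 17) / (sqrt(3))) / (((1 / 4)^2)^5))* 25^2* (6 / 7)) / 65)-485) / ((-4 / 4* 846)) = 15377 / 27072 +17825792000* sqrt(3) / 38493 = 802099.06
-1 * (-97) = 97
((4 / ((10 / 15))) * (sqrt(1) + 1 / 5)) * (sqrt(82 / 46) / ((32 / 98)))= 441 * sqrt(943) / 460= 29.44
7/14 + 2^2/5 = 13/10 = 1.30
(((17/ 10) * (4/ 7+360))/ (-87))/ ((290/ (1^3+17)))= -64362/ 147175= -0.44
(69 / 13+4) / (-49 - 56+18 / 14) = -7 / 78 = -0.09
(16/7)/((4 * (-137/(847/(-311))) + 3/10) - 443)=-19360/2045389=-0.01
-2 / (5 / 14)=-28 / 5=-5.60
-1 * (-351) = 351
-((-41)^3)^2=-4750104241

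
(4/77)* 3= 12/77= 0.16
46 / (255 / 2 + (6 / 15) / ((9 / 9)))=460 / 1279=0.36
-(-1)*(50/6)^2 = 625/9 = 69.44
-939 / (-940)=939 / 940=1.00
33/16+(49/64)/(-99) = 13019/6336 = 2.05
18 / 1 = 18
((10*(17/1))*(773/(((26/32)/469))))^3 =958878811377174919942144000/2197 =436449163121153809714221.20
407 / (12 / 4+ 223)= 1.80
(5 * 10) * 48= 2400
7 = 7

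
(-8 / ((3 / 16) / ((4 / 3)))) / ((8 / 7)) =-448 / 9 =-49.78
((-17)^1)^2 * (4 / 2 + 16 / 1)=5202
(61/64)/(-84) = -61/5376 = -0.01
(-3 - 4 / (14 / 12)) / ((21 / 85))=-1275 / 49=-26.02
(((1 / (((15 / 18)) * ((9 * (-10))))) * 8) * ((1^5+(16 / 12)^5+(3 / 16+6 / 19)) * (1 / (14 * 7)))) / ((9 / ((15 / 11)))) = -422347 / 447941340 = -0.00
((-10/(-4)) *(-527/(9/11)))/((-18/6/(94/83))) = 1362295/2241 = 607.90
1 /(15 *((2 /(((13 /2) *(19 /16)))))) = 0.26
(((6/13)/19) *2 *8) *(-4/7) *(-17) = 6528/1729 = 3.78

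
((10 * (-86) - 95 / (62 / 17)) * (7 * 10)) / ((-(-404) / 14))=-2149.33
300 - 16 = 284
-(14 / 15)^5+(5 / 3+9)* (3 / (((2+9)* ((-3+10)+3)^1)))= -3486064 / 8353125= -0.42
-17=-17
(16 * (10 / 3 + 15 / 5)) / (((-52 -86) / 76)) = -11552 / 207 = -55.81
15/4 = 3.75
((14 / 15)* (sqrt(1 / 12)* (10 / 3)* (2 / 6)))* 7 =98* sqrt(3) / 81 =2.10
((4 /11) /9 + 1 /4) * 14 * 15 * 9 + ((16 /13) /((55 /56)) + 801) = 1351.12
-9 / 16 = -0.56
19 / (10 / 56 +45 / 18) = 532 / 75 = 7.09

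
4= 4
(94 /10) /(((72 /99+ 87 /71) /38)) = 1394866 /7625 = 182.93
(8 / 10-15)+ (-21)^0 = -66 / 5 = -13.20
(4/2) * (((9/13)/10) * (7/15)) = 21/325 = 0.06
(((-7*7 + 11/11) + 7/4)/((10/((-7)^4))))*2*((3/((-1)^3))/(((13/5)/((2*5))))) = 6662775/26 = 256260.58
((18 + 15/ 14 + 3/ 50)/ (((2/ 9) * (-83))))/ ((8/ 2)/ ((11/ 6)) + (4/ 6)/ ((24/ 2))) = -2983068/ 6434575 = -0.46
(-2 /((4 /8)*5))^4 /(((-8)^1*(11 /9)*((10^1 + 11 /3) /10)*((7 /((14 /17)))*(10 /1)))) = -1728 /4791875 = -0.00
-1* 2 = -2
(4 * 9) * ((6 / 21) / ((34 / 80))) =2880 / 119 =24.20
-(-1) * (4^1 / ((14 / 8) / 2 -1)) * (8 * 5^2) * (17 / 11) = -108800 / 11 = -9890.91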